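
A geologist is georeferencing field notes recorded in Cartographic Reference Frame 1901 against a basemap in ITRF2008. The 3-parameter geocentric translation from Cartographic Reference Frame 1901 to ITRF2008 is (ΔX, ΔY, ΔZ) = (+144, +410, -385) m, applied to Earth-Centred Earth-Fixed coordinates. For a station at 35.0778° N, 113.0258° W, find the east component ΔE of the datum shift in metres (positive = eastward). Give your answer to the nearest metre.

At φ = 35.0778°, λ = -113.0258°: sin φ = 0.574688, cos φ = 0.818372, sin λ = -0.920329, cos λ = -0.391146.
ΔE = −sin λ·ΔX + cos λ·ΔY = −(-0.920329)·(144) + (-0.391146)·(410) = -27.84 m.

ΔE = -28 m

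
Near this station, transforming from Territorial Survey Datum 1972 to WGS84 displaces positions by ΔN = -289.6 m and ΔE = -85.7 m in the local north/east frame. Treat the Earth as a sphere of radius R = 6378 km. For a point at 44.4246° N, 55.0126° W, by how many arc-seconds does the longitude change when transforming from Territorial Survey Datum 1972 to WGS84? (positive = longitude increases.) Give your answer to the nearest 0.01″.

At latitude 44.4246°, cos φ = 0.714172.
One radian of longitude at latitude φ spans R cos φ, so Δλ = ΔE / (R cos φ) = -85.7 / (6378000 × 0.714172) = -1.8815e-05 rad = -3.881″.

Δλ = -3.88″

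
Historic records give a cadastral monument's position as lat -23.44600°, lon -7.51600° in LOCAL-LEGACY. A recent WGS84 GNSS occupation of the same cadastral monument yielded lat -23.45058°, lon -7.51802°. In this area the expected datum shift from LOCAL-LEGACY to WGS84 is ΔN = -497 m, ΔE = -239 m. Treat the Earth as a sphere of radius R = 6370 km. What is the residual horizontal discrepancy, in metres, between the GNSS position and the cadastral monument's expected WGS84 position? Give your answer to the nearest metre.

Observed coordinate differences: Δφ = -0.00458°, Δλ = -0.00202°.
Converting to metres (1° lat = 111177 m, cos φ = 0.917435): observed ΔN = -509.2 m, observed ΔE = -206.0 m.
Subtracting the expected shift leaves a residual of -509.2 − (-497) = -12.2 m north and -206.0 − (-239) = 33.0 m east.
Residual distance = √((-12.2)² + 33.0²) = 35.1 m.

35 m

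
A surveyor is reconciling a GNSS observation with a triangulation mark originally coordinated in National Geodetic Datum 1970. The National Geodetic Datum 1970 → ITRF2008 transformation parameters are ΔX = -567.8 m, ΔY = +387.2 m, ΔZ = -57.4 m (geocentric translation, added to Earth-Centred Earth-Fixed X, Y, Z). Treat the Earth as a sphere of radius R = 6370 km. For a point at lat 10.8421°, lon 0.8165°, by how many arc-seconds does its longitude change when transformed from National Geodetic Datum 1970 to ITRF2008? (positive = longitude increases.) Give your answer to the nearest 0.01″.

sin φ = 0.188103, cos φ = 0.982149, sin λ = 0.014250, cos λ = 0.999898.
East component: ΔE = −sin λ·ΔX + cos λ·ΔY = −(0.014250)(-567.8) + (0.999898)(387.2) = 395.25 m.
1° of latitude spans πR/180 = 111177 m; at latitude φ, 1° of longitude spans that × cos φ = 109192.9 m, so Δλ = 395.25 / 109192.9 × 3600 = 13.031″.

Δλ = 13.03″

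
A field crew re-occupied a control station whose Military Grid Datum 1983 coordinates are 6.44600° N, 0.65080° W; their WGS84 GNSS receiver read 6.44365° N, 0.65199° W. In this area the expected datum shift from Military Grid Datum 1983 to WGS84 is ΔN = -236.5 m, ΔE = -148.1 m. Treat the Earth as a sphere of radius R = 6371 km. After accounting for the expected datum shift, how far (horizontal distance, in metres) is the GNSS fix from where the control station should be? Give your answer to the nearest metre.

Observed coordinate differences: Δφ = -0.00235°, Δλ = -0.00119°.
Converting to metres (1° lat = 111195 m, cos φ = 0.993678): observed ΔN = -261.3 m, observed ΔE = -131.5 m.
Subtracting the expected shift leaves a residual of -261.3 − (-236.5) = -24.8 m north and -131.5 − (-148.1) = 16.6 m east.
Residual distance = √((-24.8)² + 16.6²) = 29.9 m.

30 m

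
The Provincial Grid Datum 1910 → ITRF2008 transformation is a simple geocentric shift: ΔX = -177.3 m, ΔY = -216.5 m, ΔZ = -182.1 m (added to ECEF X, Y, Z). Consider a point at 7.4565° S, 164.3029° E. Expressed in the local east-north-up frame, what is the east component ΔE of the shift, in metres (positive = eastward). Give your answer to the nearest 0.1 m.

ΔE = 256.4 m

The local east axis at (φ, λ) is (−sin λ, cos λ, 0), so ΔE = −sin(164.3029°)·(-177.3) + cos(164.3029°)·(-216.5) = 256.39 m.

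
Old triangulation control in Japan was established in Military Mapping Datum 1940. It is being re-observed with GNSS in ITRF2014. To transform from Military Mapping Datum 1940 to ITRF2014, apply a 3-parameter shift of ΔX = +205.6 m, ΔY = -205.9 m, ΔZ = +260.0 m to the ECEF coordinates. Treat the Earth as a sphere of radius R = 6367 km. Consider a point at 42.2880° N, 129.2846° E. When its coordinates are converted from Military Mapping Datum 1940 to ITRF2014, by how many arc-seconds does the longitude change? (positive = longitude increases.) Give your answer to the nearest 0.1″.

Δλ = -1.3″

sin φ = 0.672858, cos φ = 0.739772, sin λ = 0.774010, cos λ = -0.633173.
East component: ΔE = −sin λ·ΔX + cos λ·ΔY = −(0.774010)(205.6) + (-0.633173)(-205.9) = -28.77 m.
1° of latitude spans πR/180 = 111125 m; at latitude φ, 1° of longitude spans that × cos φ = 82207.3 m, so Δλ = -28.77 / 82207.3 × 3600 = -1.260″.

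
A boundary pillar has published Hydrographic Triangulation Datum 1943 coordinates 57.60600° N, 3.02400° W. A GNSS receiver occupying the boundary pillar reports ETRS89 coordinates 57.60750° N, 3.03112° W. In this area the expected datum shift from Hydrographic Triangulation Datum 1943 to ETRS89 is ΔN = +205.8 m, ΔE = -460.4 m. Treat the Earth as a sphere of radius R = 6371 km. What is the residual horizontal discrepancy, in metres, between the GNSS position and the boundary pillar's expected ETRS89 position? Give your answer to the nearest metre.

Observed coordinate differences: Δφ = +0.00150°, Δλ = -0.00712°.
Converting to metres (1° lat = 111195 m, cos φ = 0.535738): observed ΔN = 166.8 m, observed ΔE = -424.1 m.
Subtracting the expected shift leaves a residual of 166.8 − (205.8) = -39.0 m north and -424.1 − (-460.4) = 36.3 m east.
Residual distance = √((-39.0)² + 36.3²) = 53.3 m.

53 m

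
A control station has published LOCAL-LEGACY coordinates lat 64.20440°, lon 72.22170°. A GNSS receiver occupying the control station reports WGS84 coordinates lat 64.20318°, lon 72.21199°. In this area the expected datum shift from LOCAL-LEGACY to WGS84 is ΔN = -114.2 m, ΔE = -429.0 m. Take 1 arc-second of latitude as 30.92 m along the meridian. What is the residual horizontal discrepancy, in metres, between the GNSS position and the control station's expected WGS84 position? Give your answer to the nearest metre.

Observed coordinate differences: Δφ = -0.00122°, Δλ = -0.00971°.
Converting to metres (1° lat = 111312 m, cos φ = 0.435162): observed ΔN = -135.8 m, observed ΔE = -470.3 m.
Subtracting the expected shift leaves a residual of -135.8 − (-114.2) = -21.6 m north and -470.3 − (-429.0) = -41.3 m east.
Residual distance = √((-21.6)² + (-41.3)²) = 46.6 m.

47 m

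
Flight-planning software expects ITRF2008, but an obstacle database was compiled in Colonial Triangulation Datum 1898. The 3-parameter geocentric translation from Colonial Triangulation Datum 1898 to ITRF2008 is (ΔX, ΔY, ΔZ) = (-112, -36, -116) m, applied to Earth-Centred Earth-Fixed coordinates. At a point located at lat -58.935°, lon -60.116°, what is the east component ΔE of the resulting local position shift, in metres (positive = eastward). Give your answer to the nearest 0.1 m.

At φ = -58.935°, λ = -60.116°: sin φ = -0.856582, cos φ = 0.516010, sin λ = -0.867036, cos λ = 0.498246.
ΔE = −sin λ·ΔX + cos λ·ΔY = −(-0.867036)·(-112) + (0.498246)·(-36) = -115.04 m.

ΔE = -115.0 m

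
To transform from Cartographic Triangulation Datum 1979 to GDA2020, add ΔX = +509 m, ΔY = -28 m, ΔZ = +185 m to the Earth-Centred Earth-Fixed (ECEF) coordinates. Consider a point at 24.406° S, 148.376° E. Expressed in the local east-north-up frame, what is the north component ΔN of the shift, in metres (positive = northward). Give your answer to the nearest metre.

The local north axis is (−sin φ cos λ, −sin φ sin λ, cos φ), giving ΔN = -179.088 − 6.066 + 168.468 = -16.69 m.

ΔN = -17 m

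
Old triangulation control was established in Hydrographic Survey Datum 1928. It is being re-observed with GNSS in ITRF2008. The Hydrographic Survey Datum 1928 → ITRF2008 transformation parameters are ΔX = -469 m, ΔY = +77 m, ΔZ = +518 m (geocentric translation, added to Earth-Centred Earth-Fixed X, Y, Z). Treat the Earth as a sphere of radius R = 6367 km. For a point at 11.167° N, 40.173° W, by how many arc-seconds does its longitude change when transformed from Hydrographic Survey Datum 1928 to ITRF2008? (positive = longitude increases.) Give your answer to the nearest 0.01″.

sin φ = 0.193669, cos φ = 0.981067, sin λ = -0.645098, cos λ = 0.764100.
East component: ΔE = −sin λ·ΔX + cos λ·ΔY = −(-0.645098)(-469) + (0.764100)(77) = -243.72 m.
1° of latitude spans πR/180 = 111125 m; at latitude φ, 1° of longitude spans that × cos φ = 109021.2 m, so Δλ = -243.72 / 109021.2 × 3600 = -8.048″.

Δλ = -8.05″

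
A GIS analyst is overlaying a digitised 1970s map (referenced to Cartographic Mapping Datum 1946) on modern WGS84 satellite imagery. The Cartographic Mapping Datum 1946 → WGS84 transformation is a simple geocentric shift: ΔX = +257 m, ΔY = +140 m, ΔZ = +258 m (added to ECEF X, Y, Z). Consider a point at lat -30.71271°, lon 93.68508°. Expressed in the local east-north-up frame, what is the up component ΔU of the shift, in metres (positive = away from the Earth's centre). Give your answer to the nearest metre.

ΔU = -26 m

At φ = -30.71271°, λ = 93.68508°: sin φ = -0.510734, cos φ = 0.859739, sin λ = 0.997932, cos λ = -0.064272.
ΔU = cos φ cos λ·ΔX + cos φ sin λ·ΔY + sin φ·ΔZ = (0.859739)(-0.064272)(257) + (0.859739)(0.997932)(140) + (-0.510734)(258) = -25.86 m.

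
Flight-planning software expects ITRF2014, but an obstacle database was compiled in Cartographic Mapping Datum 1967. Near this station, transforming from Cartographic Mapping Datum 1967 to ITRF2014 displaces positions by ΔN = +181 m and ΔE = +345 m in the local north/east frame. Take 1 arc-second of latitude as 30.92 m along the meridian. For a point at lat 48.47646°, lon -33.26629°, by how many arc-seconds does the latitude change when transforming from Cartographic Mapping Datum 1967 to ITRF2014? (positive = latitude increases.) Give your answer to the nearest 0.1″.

1″ of latitude = 30.92 m, so Δφ = 181.0 / 30.92 = 5.854″.

Δφ = 5.9″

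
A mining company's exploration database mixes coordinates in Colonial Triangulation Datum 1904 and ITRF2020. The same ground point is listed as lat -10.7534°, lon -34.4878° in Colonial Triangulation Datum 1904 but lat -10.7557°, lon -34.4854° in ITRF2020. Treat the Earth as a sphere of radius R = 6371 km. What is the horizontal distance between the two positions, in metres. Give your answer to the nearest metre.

366 m

Δφ = -10.7557° − -10.7534° = -0.0023°; Δλ = -34.4854° − -34.4878° = +0.0024°.
1° along a meridian = πR/180 = 111195 m.
ΔN = Δφ × 111195 = -255.7 m; ΔE = Δλ × 111195 × cos(-10.7534°) = +0.0024 × 111195 × 0.982439 = 262.2 m.
Distance = √(ΔE² + ΔN²) = √(262.2² + (-255.7)²) = 366.3 m.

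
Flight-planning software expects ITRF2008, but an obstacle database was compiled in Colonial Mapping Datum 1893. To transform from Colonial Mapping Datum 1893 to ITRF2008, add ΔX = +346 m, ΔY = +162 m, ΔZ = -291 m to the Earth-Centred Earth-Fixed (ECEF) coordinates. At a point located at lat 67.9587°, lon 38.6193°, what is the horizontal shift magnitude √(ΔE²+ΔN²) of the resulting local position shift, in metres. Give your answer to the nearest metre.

462 m

At φ = 67.9587°, λ = 38.6193°: sin φ = 0.926914, cos φ = 0.375275, sin λ = 0.624143, cos λ = 0.781310.
ΔE = −sin λ·ΔX + cos λ·ΔY = −(0.624143)·(346) + (0.781310)·(162) = -89.38 m.
ΔN = −sin φ cos λ·ΔX − sin φ sin λ·ΔY + cos φ·ΔZ = −(0.926914)(0.781310)(346) − (0.926914)(0.624143)(162) + (0.375275)(-291) = -453.50 m.
Horizontal magnitude = √(ΔE² + ΔN²) = √((-89.38)² + (-453.50)²) = 462.23 m.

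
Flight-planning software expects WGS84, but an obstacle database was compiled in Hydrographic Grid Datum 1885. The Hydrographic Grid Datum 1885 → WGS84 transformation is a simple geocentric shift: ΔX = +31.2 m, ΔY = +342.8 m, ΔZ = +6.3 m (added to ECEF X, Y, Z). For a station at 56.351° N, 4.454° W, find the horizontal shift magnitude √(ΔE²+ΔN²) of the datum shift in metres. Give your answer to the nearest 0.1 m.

At φ = 56.351°, λ = -4.454°: sin φ = 0.832448, cos φ = 0.554104, sin λ = -0.077659, cos λ = 0.996980.
ΔE = −sin λ·ΔX + cos λ·ΔY = −(-0.077659)·(31.2) + (0.996980)·(342.8) = 344.19 m.
ΔN = −sin φ cos λ·ΔX − sin φ sin λ·ΔY + cos φ·ΔZ = −(0.832448)(0.996980)(31.2) − (0.832448)(-0.077659)(342.8) + (0.554104)(6.3) = -0.24 m.
Horizontal magnitude = √(ΔE² + ΔN²) = √(344.19² + (-0.24)²) = 344.19 m.

344.2 m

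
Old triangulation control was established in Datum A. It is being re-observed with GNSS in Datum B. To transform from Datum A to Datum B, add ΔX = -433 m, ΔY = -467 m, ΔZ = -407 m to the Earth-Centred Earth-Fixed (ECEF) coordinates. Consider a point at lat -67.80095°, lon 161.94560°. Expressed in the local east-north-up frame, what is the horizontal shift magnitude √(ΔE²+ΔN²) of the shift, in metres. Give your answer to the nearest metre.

At φ = -67.80095°, λ = 161.94560°: sin φ = -0.925877, cos φ = 0.377825, sin λ = 0.309920, cos λ = -0.950763.
ΔE = −sin λ·ΔX + cos λ·ΔY = −(0.309920)·(-433) + (-0.950763)·(-467) = 578.20 m.
ΔN = −sin φ cos λ·ΔX − sin φ sin λ·ΔY + cos φ·ΔZ = −(-0.925877)(-0.950763)(-433) − (-0.925877)(0.309920)(-467) + (0.377825)(-407) = 93.39 m.
Horizontal magnitude = √(ΔE² + ΔN²) = √(578.20² + 93.39²) = 585.69 m.

586 m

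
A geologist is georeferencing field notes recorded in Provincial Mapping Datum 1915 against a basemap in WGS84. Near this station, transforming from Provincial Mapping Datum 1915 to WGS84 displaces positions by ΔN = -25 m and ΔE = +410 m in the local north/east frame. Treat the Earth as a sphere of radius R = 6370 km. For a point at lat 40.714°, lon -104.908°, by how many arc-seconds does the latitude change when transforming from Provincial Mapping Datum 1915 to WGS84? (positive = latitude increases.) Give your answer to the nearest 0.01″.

On a sphere of radius R, 1 rad of latitude = R, so Δφ = ΔN / R = -25.0 / 6370000 = -3.9246e-06 rad = -0.810″.

Δφ = -0.81″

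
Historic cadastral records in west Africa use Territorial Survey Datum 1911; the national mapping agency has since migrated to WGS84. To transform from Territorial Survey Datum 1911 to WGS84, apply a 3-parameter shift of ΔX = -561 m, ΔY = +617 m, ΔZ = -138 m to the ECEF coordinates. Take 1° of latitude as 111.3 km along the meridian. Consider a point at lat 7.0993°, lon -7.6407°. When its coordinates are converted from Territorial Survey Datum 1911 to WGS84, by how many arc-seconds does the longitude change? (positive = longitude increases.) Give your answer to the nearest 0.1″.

Δλ = 17.5″

sin φ = 0.123589, cos φ = 0.992333, sin λ = -0.132960, cos λ = 0.991121.
East component: ΔE = −sin λ·ΔX + cos λ·ΔY = −(-0.132960)(-561) + (0.991121)(617) = 536.93 m.
1° of latitude spans 111300 m; at latitude φ, 1° of longitude spans that × cos φ = 110446.7 m, so Δλ = 536.93 / 110446.7 × 3600 = 17.501″.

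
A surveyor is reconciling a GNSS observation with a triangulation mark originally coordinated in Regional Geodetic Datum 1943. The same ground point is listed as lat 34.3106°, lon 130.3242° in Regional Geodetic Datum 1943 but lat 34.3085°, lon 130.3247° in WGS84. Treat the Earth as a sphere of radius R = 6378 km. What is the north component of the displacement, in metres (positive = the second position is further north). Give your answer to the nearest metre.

ΔN = -234 m

Δφ = 34.3085° − 34.3106° = -0.0021°; Δλ = 130.3247° − 130.3242° = +0.0005°.
1° along a meridian = πR/180 = 111317 m.
ΔN = Δφ × 111317 = -233.8 m; ΔE = Δλ × 111317 × cos(34.3106°) = +0.0005 × 111317 × 0.825994 = 46.0 m.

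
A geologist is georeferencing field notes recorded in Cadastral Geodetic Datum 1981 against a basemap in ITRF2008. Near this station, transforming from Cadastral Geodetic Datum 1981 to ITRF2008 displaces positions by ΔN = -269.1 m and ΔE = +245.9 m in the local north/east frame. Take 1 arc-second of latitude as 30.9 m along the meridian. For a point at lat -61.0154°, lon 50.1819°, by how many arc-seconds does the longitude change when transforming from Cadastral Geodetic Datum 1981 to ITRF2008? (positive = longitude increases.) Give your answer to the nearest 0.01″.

At latitude -61.0154°, cos φ = 0.484575.
1″ of longitude at this latitude = 30.90 × cos φ = 14.9734 m, so Δλ = 245.9 / 14.9734 = 16.423″.

Δλ = 16.42″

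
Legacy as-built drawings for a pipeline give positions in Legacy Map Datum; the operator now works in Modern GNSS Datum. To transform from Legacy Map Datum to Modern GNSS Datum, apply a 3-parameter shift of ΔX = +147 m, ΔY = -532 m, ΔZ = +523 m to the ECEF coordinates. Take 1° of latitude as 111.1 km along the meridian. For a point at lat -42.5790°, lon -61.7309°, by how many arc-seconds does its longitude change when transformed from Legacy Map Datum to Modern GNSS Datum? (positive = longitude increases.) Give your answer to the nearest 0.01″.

sin φ = -0.676606, cos φ = 0.736345, sin λ = -0.880733, cos λ = 0.473613.
East component: ΔE = −sin λ·ΔX + cos λ·ΔY = −(-0.880733)(147) + (0.473613)(-532) = -122.49 m.
1° of latitude spans 111100 m; at latitude φ, 1° of longitude spans that × cos φ = 81807.9 m, so Δλ = -122.49 / 81807.9 × 3600 = -5.390″.

Δλ = -5.39″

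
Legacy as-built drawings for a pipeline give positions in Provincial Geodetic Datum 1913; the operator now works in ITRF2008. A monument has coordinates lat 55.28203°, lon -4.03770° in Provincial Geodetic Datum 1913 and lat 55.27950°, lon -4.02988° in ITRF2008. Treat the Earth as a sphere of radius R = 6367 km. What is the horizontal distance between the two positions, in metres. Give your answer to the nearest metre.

569 m

Δφ = 55.27950° − 55.28203° = -0.00253°; Δλ = -4.02988° − -4.03770° = +0.00782°.
1° along a meridian = πR/180 = 111125 m.
ΔN = Δφ × 111125 = -281.1 m; ΔE = Δλ × 111125 × cos(55.28203°) = +0.00782 × 111125 × 0.569537 = 494.9 m.
Distance = √(ΔE² + ΔN²) = √(494.9² + (-281.1)²) = 569.2 m.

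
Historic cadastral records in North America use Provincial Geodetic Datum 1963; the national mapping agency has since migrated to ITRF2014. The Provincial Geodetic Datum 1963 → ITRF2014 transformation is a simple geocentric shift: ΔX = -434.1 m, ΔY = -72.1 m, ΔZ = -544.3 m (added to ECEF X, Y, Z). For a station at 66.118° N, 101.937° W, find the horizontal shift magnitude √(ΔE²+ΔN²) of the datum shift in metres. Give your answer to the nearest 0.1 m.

The local east axis at (φ, λ) is (−sin λ, cos λ, 0), so ΔE = −sin(-101.937°)·(-434.1) + cos(-101.937°)·(-72.1) = -409.80 m.
The local north axis is (−sin φ cos λ, −sin φ sin λ, cos φ), giving ΔN = -82.100 − 64.501 − 220.362 = -366.96 m.
Horizontal magnitude = √(ΔE² + ΔN²) = √((-409.80)² + (-366.96)²) = 550.09 m.

550.1 m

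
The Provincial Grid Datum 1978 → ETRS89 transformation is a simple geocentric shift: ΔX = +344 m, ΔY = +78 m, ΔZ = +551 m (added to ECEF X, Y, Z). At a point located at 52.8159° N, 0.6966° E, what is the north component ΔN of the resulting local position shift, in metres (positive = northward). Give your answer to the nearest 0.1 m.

ΔN = 58.2 m

The local north axis is (−sin φ cos λ, −sin φ sin λ, cos φ), giving ΔN = -274.044 − 0.756 + 333.012 = 58.21 m.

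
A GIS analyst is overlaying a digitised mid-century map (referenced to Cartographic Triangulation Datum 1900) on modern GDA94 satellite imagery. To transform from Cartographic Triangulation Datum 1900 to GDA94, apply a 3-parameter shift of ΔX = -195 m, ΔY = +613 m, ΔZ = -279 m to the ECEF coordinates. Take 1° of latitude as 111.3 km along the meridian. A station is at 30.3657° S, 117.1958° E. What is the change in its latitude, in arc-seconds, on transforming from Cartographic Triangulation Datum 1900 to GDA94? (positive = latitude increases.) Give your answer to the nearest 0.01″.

Δφ = 2.59″

sin φ = -0.505517, cos φ = 0.862816, sin λ = 0.889450, cos λ = -0.457033.
North component: ΔN = −sin φ cos λ·ΔX − sin φ sin λ·ΔY + cos φ·ΔZ = −(-0.505517)(-0.457033)(-195) − (-0.505517)(0.889450)(613) + (0.862816)(-279) = 79.95 m.
1° of latitude spans 111300 m, so Δφ = 79.95 / 111300 × 3600 = 2.586″.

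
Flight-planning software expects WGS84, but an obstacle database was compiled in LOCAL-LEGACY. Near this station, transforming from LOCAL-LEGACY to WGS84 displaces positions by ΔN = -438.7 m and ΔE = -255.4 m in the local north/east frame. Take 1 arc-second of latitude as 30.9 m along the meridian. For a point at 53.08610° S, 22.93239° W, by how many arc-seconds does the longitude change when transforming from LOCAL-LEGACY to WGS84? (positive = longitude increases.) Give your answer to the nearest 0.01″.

At latitude -53.08610°, cos φ = 0.600614.
1″ of longitude at this latitude = 30.90 × cos φ = 18.5590 m, so Δλ = -255.4 / 18.5590 = -13.762″.

Δλ = -13.76″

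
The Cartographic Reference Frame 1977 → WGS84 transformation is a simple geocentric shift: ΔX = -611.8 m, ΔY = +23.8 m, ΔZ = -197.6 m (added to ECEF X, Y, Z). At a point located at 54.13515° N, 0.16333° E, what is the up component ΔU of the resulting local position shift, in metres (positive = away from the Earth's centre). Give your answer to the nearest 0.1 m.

ΔU = -518.5 m

At φ = 54.13515°, λ = 0.16333°: sin φ = 0.810401, cos φ = 0.585875, sin λ = 0.002851, cos λ = 0.999996.
ΔU = cos φ cos λ·ΔX + cos φ sin λ·ΔY + sin φ·ΔZ = (0.585875)(0.999996)(-611.8) + (0.585875)(0.002851)(23.8) + (0.810401)(-197.6) = -518.53 m.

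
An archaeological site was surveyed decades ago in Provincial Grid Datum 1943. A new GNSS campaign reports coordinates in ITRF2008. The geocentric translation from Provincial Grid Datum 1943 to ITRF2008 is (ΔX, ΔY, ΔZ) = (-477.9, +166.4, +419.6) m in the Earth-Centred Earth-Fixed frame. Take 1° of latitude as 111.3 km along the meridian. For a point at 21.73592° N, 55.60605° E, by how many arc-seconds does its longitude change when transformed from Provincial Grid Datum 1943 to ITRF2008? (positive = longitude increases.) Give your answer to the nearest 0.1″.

sin φ = 0.370329, cos φ = 0.928901, sin λ = 0.825173, cos λ = 0.564880.
East component: ΔE = −sin λ·ΔX + cos λ·ΔY = −(0.825173)(-477.9) + (0.564880)(166.4) = 488.35 m.
1° of latitude spans 111300 m; at latitude φ, 1° of longitude spans that × cos φ = 103386.6 m, so Δλ = 488.35 / 103386.6 × 3600 = 17.005″.

Δλ = 17.0″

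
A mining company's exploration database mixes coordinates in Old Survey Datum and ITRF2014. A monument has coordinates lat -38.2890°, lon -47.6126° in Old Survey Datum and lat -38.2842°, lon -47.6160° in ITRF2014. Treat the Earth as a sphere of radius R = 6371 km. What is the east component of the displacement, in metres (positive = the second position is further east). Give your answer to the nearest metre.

Δφ = -38.2842° − -38.2890° = +0.0048°; Δλ = -47.6160° − -47.6126° = -0.0034°.
1° along a meridian = πR/180 = 111195 m.
ΔN = Δφ × 111195 = 533.7 m; ΔE = Δλ × 111195 × cos(-38.2890°) = -0.0034 × 111195 × 0.784895 = -296.7 m.

ΔE = -297 m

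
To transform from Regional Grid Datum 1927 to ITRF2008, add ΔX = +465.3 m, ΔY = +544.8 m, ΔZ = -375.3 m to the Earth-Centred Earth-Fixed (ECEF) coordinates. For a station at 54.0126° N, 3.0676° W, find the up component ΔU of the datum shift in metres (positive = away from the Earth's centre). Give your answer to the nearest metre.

ΔU = -48 m

At φ = 54.0126°, λ = -3.0676°: sin φ = 0.809146, cos φ = 0.587607, sin λ = -0.053514, cos λ = 0.998567.
ΔU = cos φ cos λ·ΔX + cos φ sin λ·ΔY + sin φ·ΔZ = (0.587607)(0.998567)(465.3) + (0.587607)(-0.053514)(544.8) + (0.809146)(-375.3) = -47.78 m.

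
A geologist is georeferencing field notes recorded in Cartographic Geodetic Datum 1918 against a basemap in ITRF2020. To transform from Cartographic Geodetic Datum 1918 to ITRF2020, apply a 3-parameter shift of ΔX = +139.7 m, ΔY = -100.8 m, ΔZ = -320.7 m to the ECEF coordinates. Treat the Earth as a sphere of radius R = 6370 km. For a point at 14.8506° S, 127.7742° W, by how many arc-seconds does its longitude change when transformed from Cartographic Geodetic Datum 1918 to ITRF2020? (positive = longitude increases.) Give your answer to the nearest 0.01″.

Δλ = 5.77″

sin φ = -0.256299, cos φ = 0.966597, sin λ = -0.790431, cos λ = -0.612551.
East component: ΔE = −sin λ·ΔX + cos λ·ΔY = −(-0.790431)(139.7) + (-0.612551)(-100.8) = 172.17 m.
1° of latitude spans πR/180 = 111177 m; at latitude φ, 1° of longitude spans that × cos φ = 107463.9 m, so Δλ = 172.17 / 107463.9 × 3600 = 5.768″.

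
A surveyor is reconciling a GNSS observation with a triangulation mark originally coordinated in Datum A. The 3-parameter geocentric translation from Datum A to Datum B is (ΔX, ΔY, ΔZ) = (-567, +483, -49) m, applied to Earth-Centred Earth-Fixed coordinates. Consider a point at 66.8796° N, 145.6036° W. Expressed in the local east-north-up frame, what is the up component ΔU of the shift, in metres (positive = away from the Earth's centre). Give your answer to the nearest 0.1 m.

The local up (radial) axis is (cos φ cos λ, cos φ sin λ, sin φ), giving ΔU = 183.712 − 107.140 − 45.064 = 31.51 m.

ΔU = 31.5 m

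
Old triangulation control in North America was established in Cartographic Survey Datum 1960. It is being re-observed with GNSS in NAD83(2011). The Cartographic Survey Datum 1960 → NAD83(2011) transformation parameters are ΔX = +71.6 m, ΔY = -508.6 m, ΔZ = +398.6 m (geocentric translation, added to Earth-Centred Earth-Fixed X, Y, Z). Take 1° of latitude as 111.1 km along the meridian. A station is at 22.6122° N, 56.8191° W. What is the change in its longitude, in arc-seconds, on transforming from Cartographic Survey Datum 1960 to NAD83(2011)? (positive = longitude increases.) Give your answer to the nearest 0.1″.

Δλ = -7.7″

sin φ = 0.384492, cos φ = 0.923128, sin λ = -0.836947, cos λ = 0.547284.
East component: ΔE = −sin λ·ΔX + cos λ·ΔY = −(-0.836947)(71.6) + (0.547284)(-508.6) = -218.42 m.
1° of latitude spans 111100 m; at latitude φ, 1° of longitude spans that × cos φ = 102559.6 m, so Δλ = -218.42 / 102559.6 × 3600 = -7.667″.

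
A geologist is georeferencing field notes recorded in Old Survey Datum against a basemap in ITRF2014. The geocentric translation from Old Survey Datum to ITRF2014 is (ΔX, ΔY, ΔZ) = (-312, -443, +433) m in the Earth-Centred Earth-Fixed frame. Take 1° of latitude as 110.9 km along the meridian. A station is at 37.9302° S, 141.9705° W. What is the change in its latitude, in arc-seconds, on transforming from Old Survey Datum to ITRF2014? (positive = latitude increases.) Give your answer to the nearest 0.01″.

sin φ = -0.614701, cos φ = 0.788760, sin λ = -0.616067, cos λ = -0.787694.
North component: ΔN = −sin φ cos λ·ΔX − sin φ sin λ·ΔY + cos φ·ΔZ = −(-0.614701)(-0.787694)(-312) − (-0.614701)(-0.616067)(-443) + (0.788760)(433) = 660.37 m.
1° of latitude spans 110900 m, so Δφ = 660.37 / 110900 × 3600 = 21.437″.

Δφ = 21.44″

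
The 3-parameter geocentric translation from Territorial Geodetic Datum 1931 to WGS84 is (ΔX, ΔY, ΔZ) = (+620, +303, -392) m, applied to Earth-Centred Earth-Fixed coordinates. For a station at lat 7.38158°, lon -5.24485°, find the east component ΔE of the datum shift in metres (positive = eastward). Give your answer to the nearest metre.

At φ = 7.38158°, λ = -5.24485°: sin φ = 0.128477, cos φ = 0.991713, sin λ = -0.091412, cos λ = 0.995813.
ΔE = −sin λ·ΔX + cos λ·ΔY = −(-0.091412)·(620) + (0.995813)·(303) = 358.41 m.

ΔE = 358 m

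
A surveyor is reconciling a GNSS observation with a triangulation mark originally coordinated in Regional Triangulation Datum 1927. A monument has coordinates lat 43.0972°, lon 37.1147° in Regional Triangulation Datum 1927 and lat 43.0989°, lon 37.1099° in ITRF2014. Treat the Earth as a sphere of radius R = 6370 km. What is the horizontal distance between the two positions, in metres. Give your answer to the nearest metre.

Δφ = 43.0989° − 43.0972° = +0.0017°; Δλ = 37.1099° − 37.1147° = -0.0048°.
1° along a meridian = πR/180 = 111177 m.
ΔN = Δφ × 111177 = 189.0 m; ΔE = Δλ × 111177 × cos(43.0972°) = -0.0048 × 111177 × 0.730196 = -389.7 m.
Distance = √(ΔE² + ΔN²) = √((-389.7)² + 189.0²) = 433.1 m.

433 m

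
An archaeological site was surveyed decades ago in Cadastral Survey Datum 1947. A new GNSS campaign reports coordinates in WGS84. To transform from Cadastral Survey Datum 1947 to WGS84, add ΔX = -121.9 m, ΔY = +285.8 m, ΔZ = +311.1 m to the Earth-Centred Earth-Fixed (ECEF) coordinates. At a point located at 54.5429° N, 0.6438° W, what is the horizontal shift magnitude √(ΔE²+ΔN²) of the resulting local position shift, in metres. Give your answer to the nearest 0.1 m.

400.8 m

At φ = 54.5429°, λ = -0.6438°: sin φ = 0.814550, cos φ = 0.580093, sin λ = -0.011236, cos λ = 0.999937.
ΔE = −sin λ·ΔX + cos λ·ΔY = −(-0.011236)·(-121.9) + (0.999937)·(285.8) = 284.41 m.
ΔN = −sin φ cos λ·ΔX − sin φ sin λ·ΔY + cos φ·ΔZ = −(0.814550)(0.999937)(-121.9) − (0.814550)(-0.011236)(285.8) + (0.580093)(311.1) = 282.37 m.
Horizontal magnitude = √(ΔE² + ΔN²) = √(284.41² + 282.37²) = 400.78 m.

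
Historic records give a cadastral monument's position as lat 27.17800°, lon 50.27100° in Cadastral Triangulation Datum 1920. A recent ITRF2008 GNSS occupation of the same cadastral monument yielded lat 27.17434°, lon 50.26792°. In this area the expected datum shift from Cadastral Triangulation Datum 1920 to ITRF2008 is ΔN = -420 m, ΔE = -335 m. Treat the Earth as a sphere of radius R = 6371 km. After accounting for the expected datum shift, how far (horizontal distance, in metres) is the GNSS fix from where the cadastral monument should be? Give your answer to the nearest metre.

Observed coordinate differences: Δφ = -0.00366°, Δλ = -0.00308°.
Converting to metres (1° lat = 111195 m, cos φ = 0.889592): observed ΔN = -407.0 m, observed ΔE = -304.7 m.
Subtracting the expected shift leaves a residual of -407.0 − (-420) = 13.0 m north and -304.7 − (-335) = 30.3 m east.
Residual distance = √(13.0² + 30.3²) = 33.0 m.

33 m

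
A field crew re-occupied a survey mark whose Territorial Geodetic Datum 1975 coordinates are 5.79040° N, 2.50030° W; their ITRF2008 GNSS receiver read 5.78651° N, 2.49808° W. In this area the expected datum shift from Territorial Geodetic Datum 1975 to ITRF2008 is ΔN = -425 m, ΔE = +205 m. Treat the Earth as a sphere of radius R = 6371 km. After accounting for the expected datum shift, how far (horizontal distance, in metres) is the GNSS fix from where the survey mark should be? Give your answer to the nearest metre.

Observed coordinate differences: Δφ = -0.00389°, Δλ = +0.00222°.
Converting to metres (1° lat = 111195 m, cos φ = 0.994898): observed ΔN = -432.5 m, observed ΔE = 245.6 m.
Subtracting the expected shift leaves a residual of -432.5 − (-425) = -7.5 m north and 245.6 − (205) = 40.6 m east.
Residual distance = √((-7.5)² + 40.6²) = 41.3 m.

41 m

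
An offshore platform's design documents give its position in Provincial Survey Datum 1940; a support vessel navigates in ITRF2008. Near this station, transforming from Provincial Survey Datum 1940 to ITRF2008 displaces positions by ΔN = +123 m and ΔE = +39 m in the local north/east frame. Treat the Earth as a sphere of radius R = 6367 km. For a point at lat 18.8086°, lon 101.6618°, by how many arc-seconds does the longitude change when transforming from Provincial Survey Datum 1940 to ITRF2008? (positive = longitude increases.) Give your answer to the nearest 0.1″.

At latitude 18.8086°, cos φ = 0.946601.
One radian of longitude at latitude φ spans R cos φ, so Δλ = ΔE / (R cos φ) = 39.0 / (6367000 × 0.946601) = 6.4709e-06 rad = 1.335″.

Δλ = 1.3″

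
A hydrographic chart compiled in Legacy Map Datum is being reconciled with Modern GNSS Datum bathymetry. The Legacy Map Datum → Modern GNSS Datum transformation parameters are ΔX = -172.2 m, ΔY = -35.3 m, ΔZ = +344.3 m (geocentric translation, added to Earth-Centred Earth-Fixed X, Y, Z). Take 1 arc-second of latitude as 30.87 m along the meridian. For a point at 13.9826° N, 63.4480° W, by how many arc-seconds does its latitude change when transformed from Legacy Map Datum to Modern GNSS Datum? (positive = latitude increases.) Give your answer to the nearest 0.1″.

sin φ = 0.241627, cos φ = 0.970369, sin λ = -0.894529, cos λ = 0.447010.
North component: ΔN = −sin φ cos λ·ΔX − sin φ sin λ·ΔY + cos φ·ΔZ = −(0.241627)(0.447010)(-172.2) − (0.241627)(-0.894529)(-35.3) + (0.970369)(344.3) = 345.07 m.
1° of latitude spans 3600 × 30.87 = 111132 m, so Δφ = 345.07 / 111132 × 3600 = 11.178″.

Δφ = 11.2″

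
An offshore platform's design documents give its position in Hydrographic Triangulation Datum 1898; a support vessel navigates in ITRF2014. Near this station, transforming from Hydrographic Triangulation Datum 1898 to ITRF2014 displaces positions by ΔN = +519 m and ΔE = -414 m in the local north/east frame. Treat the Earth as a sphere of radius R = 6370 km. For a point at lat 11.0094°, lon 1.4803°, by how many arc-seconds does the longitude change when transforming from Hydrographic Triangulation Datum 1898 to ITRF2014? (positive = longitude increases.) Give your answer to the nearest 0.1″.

Δλ = -13.7″

At latitude 11.0094°, cos φ = 0.981596.
One radian of longitude at latitude φ spans R cos φ, so Δλ = ΔE / (R cos φ) = -414.0 / (6370000 × 0.981596) = -6.6211e-05 rad = -13.657″.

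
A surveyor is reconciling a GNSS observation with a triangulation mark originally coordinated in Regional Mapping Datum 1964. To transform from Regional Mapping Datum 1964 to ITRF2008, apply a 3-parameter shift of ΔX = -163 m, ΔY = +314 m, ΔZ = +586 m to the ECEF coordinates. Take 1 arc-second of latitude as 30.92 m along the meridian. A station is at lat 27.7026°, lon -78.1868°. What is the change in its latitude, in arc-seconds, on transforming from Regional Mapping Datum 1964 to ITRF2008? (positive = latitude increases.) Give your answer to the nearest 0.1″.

Δφ = 21.9″

sin φ = 0.464882, cos φ = 0.885373, sin λ = -0.978820, cos λ = 0.204722.
North component: ΔN = −sin φ cos λ·ΔX − sin φ sin λ·ΔY + cos φ·ΔZ = −(0.464882)(0.204722)(-163) − (0.464882)(-0.978820)(314) + (0.885373)(586) = 677.22 m.
1° of latitude spans 3600 × 30.92 = 111312 m, so Δφ = 677.22 / 111312 × 3600 = 21.902″.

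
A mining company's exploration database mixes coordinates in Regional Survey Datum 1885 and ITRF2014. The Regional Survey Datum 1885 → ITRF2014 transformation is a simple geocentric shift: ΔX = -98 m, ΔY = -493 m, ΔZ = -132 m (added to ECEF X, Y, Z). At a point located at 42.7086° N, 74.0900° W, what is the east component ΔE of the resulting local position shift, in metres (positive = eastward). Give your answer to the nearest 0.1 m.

ΔE = -229.4 m

At φ = 42.7086°, λ = -74.0900°: sin φ = 0.678270, cos φ = 0.734813, sin λ = -0.961693, cos λ = 0.274127.
ΔE = −sin λ·ΔX + cos λ·ΔY = −(-0.961693)·(-98) + (0.274127)·(-493) = -229.39 m.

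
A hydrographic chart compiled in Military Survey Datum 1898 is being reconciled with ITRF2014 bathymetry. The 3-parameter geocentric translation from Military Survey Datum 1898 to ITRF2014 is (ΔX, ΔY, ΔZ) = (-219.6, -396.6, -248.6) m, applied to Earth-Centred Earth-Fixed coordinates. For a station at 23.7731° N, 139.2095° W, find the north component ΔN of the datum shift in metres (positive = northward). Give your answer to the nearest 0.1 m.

At φ = 23.7731°, λ = -139.2095°: sin φ = 0.403116, cos φ = 0.915149, sin λ = -0.653295, cos λ = -0.757103.
ΔN = −sin φ cos λ·ΔX − sin φ sin λ·ΔY + cos φ·ΔZ = −(0.403116)(-0.757103)(-219.6) − (0.403116)(-0.653295)(-396.6) + (0.915149)(-248.6) = -398.97 m.

ΔN = -399.0 m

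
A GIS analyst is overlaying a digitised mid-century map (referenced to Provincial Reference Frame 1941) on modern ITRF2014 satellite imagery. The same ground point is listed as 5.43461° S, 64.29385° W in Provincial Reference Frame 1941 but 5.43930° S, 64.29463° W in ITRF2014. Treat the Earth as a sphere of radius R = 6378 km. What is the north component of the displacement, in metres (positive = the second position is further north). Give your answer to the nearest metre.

ΔN = -522 m

Δφ = -5.43930° − -5.43461° = -0.00469°; Δλ = -64.29463° − -64.29385° = -0.00078°.
1° along a meridian = πR/180 = 111317 m.
ΔN = Δφ × 111317 = -522.1 m; ΔE = Δλ × 111317 × cos(-5.43461°) = -0.00078 × 111317 × 0.995505 = -86.4 m.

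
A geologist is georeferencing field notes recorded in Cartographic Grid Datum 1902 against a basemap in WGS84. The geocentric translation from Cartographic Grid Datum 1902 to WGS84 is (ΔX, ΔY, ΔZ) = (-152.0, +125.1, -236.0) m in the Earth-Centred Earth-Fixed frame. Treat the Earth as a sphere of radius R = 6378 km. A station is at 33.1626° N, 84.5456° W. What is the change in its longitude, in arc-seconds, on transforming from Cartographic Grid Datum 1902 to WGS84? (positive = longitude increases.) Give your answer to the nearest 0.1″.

Δλ = -5.4″

sin φ = 0.547017, cos φ = 0.837122, sin λ = -0.995472, cos λ = 0.095054.
East component: ΔE = −sin λ·ΔX + cos λ·ΔY = −(-0.995472)(-152.0) + (0.095054)(125.1) = -139.42 m.
1° of latitude spans πR/180 = 111317 m; at latitude φ, 1° of longitude spans that × cos φ = 93185.9 m, so Δλ = -139.42 / 93185.9 × 3600 = -5.386″.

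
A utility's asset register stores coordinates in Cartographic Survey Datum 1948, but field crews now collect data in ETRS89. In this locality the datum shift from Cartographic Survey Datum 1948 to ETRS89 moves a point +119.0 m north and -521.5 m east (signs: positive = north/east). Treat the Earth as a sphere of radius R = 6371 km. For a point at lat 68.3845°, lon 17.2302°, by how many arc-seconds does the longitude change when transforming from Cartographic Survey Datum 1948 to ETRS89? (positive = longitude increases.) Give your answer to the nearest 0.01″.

At latitude 68.3845°, cos φ = 0.368376.
One radian of longitude at latitude φ spans R cos φ, so Δλ = ΔE / (R cos φ) = -521.5 / (6371000 × 0.368376) = -2.2221e-04 rad = -45.833″.

Δλ = -45.83″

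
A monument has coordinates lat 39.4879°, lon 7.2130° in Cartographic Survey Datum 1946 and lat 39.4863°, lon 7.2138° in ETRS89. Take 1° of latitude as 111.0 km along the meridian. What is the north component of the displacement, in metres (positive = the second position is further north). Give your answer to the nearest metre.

ΔN = -178 m

Δφ = 39.4863° − 39.4879° = -0.0016°; Δλ = 7.2138° − 7.2130° = +0.0008°.
ΔN = Δφ × 111000 = -177.6 m; ΔE = Δλ × 111000 × cos(39.4879°) = +0.0008 × 111000 × 0.771759 = 68.5 m.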